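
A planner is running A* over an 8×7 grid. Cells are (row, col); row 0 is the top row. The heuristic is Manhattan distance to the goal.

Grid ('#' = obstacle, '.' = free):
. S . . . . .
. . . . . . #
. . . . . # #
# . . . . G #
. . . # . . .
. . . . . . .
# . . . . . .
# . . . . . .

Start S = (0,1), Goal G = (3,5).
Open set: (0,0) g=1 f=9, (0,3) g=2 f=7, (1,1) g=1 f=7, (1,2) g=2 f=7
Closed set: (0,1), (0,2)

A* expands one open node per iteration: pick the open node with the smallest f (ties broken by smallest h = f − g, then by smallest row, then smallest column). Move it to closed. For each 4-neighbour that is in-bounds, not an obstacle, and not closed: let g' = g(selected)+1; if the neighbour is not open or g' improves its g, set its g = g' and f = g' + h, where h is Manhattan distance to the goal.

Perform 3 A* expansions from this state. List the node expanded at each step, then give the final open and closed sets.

step 1: expand (0,3) (f=7, h=5) → closed; open now [(0,0) g=1 f=9, (0,4) g=3 f=7, (1,1) g=1 f=7, (1,2) g=2 f=7, (1,3) g=3 f=7]
step 2: expand (0,4) (f=7, h=4) → closed; open now [(0,0) g=1 f=9, (0,5) g=4 f=7, (1,1) g=1 f=7, (1,2) g=2 f=7, (1,3) g=3 f=7, (1,4) g=4 f=7]
step 3: expand (0,5) (f=7, h=3) → closed; open now [(0,0) g=1 f=9, (0,6) g=5 f=9, (1,1) g=1 f=7, (1,2) g=2 f=7, (1,3) g=3 f=7, (1,4) g=4 f=7, (1,5) g=5 f=7]

order=[(0,3) → (0,4) → (0,5)]; open=[(0,0) g=1 f=9, (0,6) g=5 f=9, (1,1) g=1 f=7, (1,2) g=2 f=7, (1,3) g=3 f=7, (1,4) g=4 f=7, (1,5) g=5 f=7]; closed=[(0,1), (0,2), (0,3), (0,4), (0,5)]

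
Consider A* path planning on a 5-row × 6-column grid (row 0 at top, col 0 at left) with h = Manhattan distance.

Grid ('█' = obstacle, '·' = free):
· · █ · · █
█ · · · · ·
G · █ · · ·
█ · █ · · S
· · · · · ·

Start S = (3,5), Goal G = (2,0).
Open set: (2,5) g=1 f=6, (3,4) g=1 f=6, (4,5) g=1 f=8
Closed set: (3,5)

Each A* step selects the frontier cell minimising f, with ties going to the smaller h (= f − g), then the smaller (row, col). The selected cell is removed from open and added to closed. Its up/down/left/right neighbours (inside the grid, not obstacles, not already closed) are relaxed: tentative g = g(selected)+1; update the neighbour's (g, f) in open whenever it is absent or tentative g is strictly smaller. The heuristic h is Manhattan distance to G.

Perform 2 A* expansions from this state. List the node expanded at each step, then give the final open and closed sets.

order=[(2,5) → (2,4)]; open=[(1,4) g=3 f=8, (1,5) g=2 f=8, (2,3) g=3 f=6, (3,4) g=1 f=6, (4,5) g=1 f=8]; closed=[(2,4), (2,5), (3,5)]

step 1: expand (2,5) (f=6, h=5) → closed; open now [(1,5) g=2 f=8, (2,4) g=2 f=6, (3,4) g=1 f=6, (4,5) g=1 f=8]
step 2: expand (2,4) (f=6, h=4) → closed; open now [(1,4) g=3 f=8, (1,5) g=2 f=8, (2,3) g=3 f=6, (3,4) g=1 f=6, (4,5) g=1 f=8]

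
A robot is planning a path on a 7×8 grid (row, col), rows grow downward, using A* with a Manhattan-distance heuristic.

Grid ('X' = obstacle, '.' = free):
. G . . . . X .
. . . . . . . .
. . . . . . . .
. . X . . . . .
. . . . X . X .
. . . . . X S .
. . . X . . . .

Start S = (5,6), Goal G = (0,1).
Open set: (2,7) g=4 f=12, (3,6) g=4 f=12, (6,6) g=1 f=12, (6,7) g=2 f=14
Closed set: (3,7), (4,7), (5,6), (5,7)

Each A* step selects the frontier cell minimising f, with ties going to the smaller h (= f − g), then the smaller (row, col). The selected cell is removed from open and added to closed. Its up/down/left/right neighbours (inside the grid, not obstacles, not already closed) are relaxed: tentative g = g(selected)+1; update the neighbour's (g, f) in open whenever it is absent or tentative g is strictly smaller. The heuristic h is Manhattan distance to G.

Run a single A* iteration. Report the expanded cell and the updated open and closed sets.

step 1: expand (2,7) (f=12, h=8) → closed; open now [(1,7) g=5 f=12, (2,6) g=5 f=12, (3,6) g=4 f=12, (6,6) g=1 f=12, (6,7) g=2 f=14]

expanded=(2,7); open=[(1,7) g=5 f=12, (2,6) g=5 f=12, (3,6) g=4 f=12, (6,6) g=1 f=12, (6,7) g=2 f=14]; closed=[(2,7), (3,7), (4,7), (5,6), (5,7)]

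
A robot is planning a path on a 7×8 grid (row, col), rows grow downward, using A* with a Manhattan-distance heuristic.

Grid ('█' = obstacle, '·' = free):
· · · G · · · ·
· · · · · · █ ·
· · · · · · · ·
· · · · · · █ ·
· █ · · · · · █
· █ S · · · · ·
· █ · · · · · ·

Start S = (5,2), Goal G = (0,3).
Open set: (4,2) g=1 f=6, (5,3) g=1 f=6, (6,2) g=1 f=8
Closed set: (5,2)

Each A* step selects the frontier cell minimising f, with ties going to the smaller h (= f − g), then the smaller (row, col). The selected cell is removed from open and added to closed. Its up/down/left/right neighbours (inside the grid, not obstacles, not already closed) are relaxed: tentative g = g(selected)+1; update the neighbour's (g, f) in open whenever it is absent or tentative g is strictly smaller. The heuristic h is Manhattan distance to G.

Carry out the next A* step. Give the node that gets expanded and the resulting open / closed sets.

step 1: expand (4,2) (f=6, h=5) → closed; open now [(3,2) g=2 f=6, (4,3) g=2 f=6, (5,3) g=1 f=6, (6,2) g=1 f=8]

expanded=(4,2); open=[(3,2) g=2 f=6, (4,3) g=2 f=6, (5,3) g=1 f=6, (6,2) g=1 f=8]; closed=[(4,2), (5,2)]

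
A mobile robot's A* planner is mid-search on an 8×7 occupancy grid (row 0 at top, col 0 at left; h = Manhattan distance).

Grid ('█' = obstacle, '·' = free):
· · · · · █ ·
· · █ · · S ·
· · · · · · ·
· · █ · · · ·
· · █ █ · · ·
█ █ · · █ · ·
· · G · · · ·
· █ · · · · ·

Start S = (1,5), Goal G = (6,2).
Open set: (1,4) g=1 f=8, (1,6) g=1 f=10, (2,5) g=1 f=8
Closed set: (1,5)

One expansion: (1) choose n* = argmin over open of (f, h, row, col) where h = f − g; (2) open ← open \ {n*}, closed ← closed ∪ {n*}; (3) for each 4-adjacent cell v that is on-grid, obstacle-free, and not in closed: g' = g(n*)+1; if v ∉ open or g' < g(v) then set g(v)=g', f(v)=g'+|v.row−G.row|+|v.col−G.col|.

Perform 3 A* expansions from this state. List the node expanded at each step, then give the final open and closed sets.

order=[(1,4) → (1,3) → (2,3)]; open=[(0,3) g=3 f=10, (0,4) g=2 f=10, (1,6) g=1 f=10, (2,2) g=4 f=8, (2,4) g=2 f=8, (2,5) g=1 f=8, (3,3) g=4 f=8]; closed=[(1,3), (1,4), (1,5), (2,3)]

step 1: expand (1,4) (f=8, h=7) → closed; open now [(0,4) g=2 f=10, (1,3) g=2 f=8, (1,6) g=1 f=10, (2,4) g=2 f=8, (2,5) g=1 f=8]
step 2: expand (1,3) (f=8, h=6) → closed; open now [(0,3) g=3 f=10, (0,4) g=2 f=10, (1,6) g=1 f=10, (2,3) g=3 f=8, (2,4) g=2 f=8, (2,5) g=1 f=8]
step 3: expand (2,3) (f=8, h=5) → closed; open now [(0,3) g=3 f=10, (0,4) g=2 f=10, (1,6) g=1 f=10, (2,2) g=4 f=8, (2,4) g=2 f=8, (2,5) g=1 f=8, (3,3) g=4 f=8]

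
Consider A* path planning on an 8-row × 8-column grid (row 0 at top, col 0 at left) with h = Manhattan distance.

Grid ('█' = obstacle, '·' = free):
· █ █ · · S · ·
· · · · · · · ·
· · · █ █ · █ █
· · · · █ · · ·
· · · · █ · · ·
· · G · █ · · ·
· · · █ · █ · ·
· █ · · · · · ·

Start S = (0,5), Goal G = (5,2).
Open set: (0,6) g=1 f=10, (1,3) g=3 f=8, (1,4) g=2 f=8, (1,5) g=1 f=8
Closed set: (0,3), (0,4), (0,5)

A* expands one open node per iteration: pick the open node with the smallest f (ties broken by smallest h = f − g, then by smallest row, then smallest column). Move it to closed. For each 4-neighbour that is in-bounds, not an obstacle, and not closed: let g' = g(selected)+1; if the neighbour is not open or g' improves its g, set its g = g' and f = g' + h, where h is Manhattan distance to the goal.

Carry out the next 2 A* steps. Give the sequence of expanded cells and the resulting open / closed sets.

order=[(1,3) → (1,2)]; open=[(0,6) g=1 f=10, (1,1) g=5 f=10, (1,4) g=2 f=8, (1,5) g=1 f=8, (2,2) g=5 f=8]; closed=[(0,3), (0,4), (0,5), (1,2), (1,3)]

step 1: expand (1,3) (f=8, h=5) → closed; open now [(0,6) g=1 f=10, (1,2) g=4 f=8, (1,4) g=2 f=8, (1,5) g=1 f=8]
step 2: expand (1,2) (f=8, h=4) → closed; open now [(0,6) g=1 f=10, (1,1) g=5 f=10, (1,4) g=2 f=8, (1,5) g=1 f=8, (2,2) g=5 f=8]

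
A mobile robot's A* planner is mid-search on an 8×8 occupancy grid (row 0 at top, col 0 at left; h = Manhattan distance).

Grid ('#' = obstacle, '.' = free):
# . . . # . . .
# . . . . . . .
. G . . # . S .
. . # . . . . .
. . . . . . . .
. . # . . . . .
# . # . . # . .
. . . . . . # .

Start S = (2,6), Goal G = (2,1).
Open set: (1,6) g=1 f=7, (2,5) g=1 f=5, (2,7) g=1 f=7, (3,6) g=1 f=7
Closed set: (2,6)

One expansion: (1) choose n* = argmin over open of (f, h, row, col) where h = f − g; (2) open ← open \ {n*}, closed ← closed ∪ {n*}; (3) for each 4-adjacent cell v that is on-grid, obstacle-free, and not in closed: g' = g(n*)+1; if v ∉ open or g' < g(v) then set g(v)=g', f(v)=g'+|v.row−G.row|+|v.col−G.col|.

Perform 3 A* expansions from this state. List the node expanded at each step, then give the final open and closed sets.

order=[(2,5) → (1,5) → (1,4)]; open=[(0,5) g=3 f=9, (1,3) g=4 f=7, (1,6) g=1 f=7, (2,7) g=1 f=7, (3,5) g=2 f=7, (3,6) g=1 f=7]; closed=[(1,4), (1,5), (2,5), (2,6)]

step 1: expand (2,5) (f=5, h=4) → closed; open now [(1,5) g=2 f=7, (1,6) g=1 f=7, (2,7) g=1 f=7, (3,5) g=2 f=7, (3,6) g=1 f=7]
step 2: expand (1,5) (f=7, h=5) → closed; open now [(0,5) g=3 f=9, (1,4) g=3 f=7, (1,6) g=1 f=7, (2,7) g=1 f=7, (3,5) g=2 f=7, (3,6) g=1 f=7]
step 3: expand (1,4) (f=7, h=4) → closed; open now [(0,5) g=3 f=9, (1,3) g=4 f=7, (1,6) g=1 f=7, (2,7) g=1 f=7, (3,5) g=2 f=7, (3,6) g=1 f=7]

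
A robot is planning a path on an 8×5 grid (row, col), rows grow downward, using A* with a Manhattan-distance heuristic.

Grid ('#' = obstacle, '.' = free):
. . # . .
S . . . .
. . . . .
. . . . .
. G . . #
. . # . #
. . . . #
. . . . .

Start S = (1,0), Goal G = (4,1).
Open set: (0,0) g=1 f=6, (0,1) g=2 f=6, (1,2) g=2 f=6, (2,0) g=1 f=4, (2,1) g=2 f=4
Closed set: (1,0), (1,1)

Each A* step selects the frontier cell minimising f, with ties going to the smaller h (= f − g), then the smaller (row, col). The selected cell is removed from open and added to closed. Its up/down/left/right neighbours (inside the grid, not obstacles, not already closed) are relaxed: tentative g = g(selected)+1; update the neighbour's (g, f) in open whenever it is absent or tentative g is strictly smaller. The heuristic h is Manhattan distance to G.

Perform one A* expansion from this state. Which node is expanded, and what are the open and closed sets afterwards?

step 1: expand (2,1) (f=4, h=2) → closed; open now [(0,0) g=1 f=6, (0,1) g=2 f=6, (1,2) g=2 f=6, (2,0) g=1 f=4, (2,2) g=3 f=6, (3,1) g=3 f=4]

expanded=(2,1); open=[(0,0) g=1 f=6, (0,1) g=2 f=6, (1,2) g=2 f=6, (2,0) g=1 f=4, (2,2) g=3 f=6, (3,1) g=3 f=4]; closed=[(1,0), (1,1), (2,1)]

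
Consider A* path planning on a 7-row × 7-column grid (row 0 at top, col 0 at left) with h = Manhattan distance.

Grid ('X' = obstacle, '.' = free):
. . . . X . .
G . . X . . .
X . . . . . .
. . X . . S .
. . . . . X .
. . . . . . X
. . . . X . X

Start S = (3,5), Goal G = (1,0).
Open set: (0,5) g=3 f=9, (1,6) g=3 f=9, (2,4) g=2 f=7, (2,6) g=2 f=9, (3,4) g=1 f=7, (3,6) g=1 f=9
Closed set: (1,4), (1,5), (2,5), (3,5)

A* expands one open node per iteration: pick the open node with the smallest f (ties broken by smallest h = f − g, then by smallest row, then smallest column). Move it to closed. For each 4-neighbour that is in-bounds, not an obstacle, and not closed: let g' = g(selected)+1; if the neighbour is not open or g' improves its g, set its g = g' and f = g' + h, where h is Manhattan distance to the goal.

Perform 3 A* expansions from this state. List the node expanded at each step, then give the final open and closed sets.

step 1: expand (2,4) (f=7, h=5) → closed; open now [(0,5) g=3 f=9, (1,6) g=3 f=9, (2,3) g=3 f=7, (2,6) g=2 f=9, (3,4) g=1 f=7, (3,6) g=1 f=9]
step 2: expand (2,3) (f=7, h=4) → closed; open now [(0,5) g=3 f=9, (1,6) g=3 f=9, (2,2) g=4 f=7, (2,6) g=2 f=9, (3,3) g=4 f=9, (3,4) g=1 f=7, (3,6) g=1 f=9]
step 3: expand (2,2) (f=7, h=3) → closed; open now [(0,5) g=3 f=9, (1,2) g=5 f=7, (1,6) g=3 f=9, (2,1) g=5 f=7, (2,6) g=2 f=9, (3,3) g=4 f=9, (3,4) g=1 f=7, (3,6) g=1 f=9]

order=[(2,4) → (2,3) → (2,2)]; open=[(0,5) g=3 f=9, (1,2) g=5 f=7, (1,6) g=3 f=9, (2,1) g=5 f=7, (2,6) g=2 f=9, (3,3) g=4 f=9, (3,4) g=1 f=7, (3,6) g=1 f=9]; closed=[(1,4), (1,5), (2,2), (2,3), (2,4), (2,5), (3,5)]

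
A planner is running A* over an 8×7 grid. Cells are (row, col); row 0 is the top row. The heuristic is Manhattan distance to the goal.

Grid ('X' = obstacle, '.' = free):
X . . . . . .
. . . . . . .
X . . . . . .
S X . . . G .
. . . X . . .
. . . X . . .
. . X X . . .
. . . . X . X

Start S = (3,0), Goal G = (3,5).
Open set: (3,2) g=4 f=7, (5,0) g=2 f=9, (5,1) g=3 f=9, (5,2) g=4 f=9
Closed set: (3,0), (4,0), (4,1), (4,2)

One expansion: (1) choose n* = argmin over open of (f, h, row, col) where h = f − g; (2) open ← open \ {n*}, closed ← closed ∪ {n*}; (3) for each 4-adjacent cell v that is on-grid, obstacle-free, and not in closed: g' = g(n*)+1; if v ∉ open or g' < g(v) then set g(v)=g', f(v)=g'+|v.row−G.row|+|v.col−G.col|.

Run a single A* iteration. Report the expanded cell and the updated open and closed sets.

expanded=(3,2); open=[(2,2) g=5 f=9, (3,3) g=5 f=7, (5,0) g=2 f=9, (5,1) g=3 f=9, (5,2) g=4 f=9]; closed=[(3,0), (3,2), (4,0), (4,1), (4,2)]

step 1: expand (3,2) (f=7, h=3) → closed; open now [(2,2) g=5 f=9, (3,3) g=5 f=7, (5,0) g=2 f=9, (5,1) g=3 f=9, (5,2) g=4 f=9]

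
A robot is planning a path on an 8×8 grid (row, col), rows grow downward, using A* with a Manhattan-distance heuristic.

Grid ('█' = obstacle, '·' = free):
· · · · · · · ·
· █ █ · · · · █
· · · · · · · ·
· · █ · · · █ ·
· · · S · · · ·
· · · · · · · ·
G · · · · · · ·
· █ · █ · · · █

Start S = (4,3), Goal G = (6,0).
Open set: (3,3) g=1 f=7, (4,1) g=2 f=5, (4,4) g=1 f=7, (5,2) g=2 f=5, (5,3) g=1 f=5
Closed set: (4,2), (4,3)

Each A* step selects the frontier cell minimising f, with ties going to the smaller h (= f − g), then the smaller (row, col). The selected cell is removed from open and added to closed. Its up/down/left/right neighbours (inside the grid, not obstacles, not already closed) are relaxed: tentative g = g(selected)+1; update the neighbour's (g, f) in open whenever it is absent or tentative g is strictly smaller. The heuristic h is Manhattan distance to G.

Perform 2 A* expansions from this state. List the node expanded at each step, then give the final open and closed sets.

order=[(4,1) → (4,0)]; open=[(3,0) g=4 f=7, (3,1) g=3 f=7, (3,3) g=1 f=7, (4,4) g=1 f=7, (5,0) g=4 f=5, (5,1) g=3 f=5, (5,2) g=2 f=5, (5,3) g=1 f=5]; closed=[(4,0), (4,1), (4,2), (4,3)]

step 1: expand (4,1) (f=5, h=3) → closed; open now [(3,1) g=3 f=7, (3,3) g=1 f=7, (4,0) g=3 f=5, (4,4) g=1 f=7, (5,1) g=3 f=5, (5,2) g=2 f=5, (5,3) g=1 f=5]
step 2: expand (4,0) (f=5, h=2) → closed; open now [(3,0) g=4 f=7, (3,1) g=3 f=7, (3,3) g=1 f=7, (4,4) g=1 f=7, (5,0) g=4 f=5, (5,1) g=3 f=5, (5,2) g=2 f=5, (5,3) g=1 f=5]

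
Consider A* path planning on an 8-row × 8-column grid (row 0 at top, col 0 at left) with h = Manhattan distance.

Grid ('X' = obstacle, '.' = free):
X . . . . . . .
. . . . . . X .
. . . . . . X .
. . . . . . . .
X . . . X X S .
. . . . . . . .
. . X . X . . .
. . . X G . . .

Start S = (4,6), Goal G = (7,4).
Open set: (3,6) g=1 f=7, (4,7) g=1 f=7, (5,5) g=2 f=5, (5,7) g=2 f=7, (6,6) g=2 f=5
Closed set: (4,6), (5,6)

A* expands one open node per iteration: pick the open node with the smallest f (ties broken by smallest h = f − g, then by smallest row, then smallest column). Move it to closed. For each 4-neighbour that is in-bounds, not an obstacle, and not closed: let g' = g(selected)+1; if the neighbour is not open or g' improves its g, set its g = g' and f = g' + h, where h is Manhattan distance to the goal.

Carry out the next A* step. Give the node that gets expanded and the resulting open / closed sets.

step 1: expand (5,5) (f=5, h=3) → closed; open now [(3,6) g=1 f=7, (4,7) g=1 f=7, (5,4) g=3 f=5, (5,7) g=2 f=7, (6,5) g=3 f=5, (6,6) g=2 f=5]

expanded=(5,5); open=[(3,6) g=1 f=7, (4,7) g=1 f=7, (5,4) g=3 f=5, (5,7) g=2 f=7, (6,5) g=3 f=5, (6,6) g=2 f=5]; closed=[(4,6), (5,5), (5,6)]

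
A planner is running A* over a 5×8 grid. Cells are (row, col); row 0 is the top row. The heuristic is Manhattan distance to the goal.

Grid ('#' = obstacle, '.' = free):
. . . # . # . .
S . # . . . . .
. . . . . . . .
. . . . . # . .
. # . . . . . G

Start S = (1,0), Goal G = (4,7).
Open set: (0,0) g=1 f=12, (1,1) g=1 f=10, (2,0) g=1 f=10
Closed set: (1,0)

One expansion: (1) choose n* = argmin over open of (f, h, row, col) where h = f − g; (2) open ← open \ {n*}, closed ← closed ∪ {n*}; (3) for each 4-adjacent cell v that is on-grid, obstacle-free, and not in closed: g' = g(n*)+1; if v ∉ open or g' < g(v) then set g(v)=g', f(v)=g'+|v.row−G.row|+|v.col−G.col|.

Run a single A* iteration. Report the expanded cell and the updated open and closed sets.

expanded=(1,1); open=[(0,0) g=1 f=12, (0,1) g=2 f=12, (2,0) g=1 f=10, (2,1) g=2 f=10]; closed=[(1,0), (1,1)]

step 1: expand (1,1) (f=10, h=9) → closed; open now [(0,0) g=1 f=12, (0,1) g=2 f=12, (2,0) g=1 f=10, (2,1) g=2 f=10]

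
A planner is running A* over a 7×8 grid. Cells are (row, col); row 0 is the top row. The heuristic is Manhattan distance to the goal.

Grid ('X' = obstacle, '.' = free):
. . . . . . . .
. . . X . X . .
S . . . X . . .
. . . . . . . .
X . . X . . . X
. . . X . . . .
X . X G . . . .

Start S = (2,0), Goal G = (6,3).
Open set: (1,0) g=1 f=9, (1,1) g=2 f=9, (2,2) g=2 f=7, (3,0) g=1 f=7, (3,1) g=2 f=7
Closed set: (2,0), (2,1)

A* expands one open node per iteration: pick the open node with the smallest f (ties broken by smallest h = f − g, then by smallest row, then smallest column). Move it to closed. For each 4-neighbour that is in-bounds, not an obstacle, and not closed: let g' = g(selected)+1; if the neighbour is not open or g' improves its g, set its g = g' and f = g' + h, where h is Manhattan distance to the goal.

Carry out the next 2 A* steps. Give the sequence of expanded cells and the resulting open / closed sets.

step 1: expand (2,2) (f=7, h=5) → closed; open now [(1,0) g=1 f=9, (1,1) g=2 f=9, (1,2) g=3 f=9, (2,3) g=3 f=7, (3,0) g=1 f=7, (3,1) g=2 f=7, (3,2) g=3 f=7]
step 2: expand (2,3) (f=7, h=4) → closed; open now [(1,0) g=1 f=9, (1,1) g=2 f=9, (1,2) g=3 f=9, (3,0) g=1 f=7, (3,1) g=2 f=7, (3,2) g=3 f=7, (3,3) g=4 f=7]

order=[(2,2) → (2,3)]; open=[(1,0) g=1 f=9, (1,1) g=2 f=9, (1,2) g=3 f=9, (3,0) g=1 f=7, (3,1) g=2 f=7, (3,2) g=3 f=7, (3,3) g=4 f=7]; closed=[(2,0), (2,1), (2,2), (2,3)]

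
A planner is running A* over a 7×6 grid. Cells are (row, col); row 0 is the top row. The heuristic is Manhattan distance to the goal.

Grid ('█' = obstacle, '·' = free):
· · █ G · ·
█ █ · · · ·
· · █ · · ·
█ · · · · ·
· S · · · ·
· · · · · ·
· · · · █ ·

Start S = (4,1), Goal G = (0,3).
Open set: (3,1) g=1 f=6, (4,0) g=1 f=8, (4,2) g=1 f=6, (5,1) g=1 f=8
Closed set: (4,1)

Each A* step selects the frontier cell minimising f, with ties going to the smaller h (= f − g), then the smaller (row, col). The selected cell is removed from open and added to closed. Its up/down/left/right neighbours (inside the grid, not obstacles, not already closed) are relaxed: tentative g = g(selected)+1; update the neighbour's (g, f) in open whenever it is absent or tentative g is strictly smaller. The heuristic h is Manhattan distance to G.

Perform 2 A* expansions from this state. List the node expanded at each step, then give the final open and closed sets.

order=[(3,1) → (2,1)]; open=[(2,0) g=3 f=8, (3,2) g=2 f=6, (4,0) g=1 f=8, (4,2) g=1 f=6, (5,1) g=1 f=8]; closed=[(2,1), (3,1), (4,1)]

step 1: expand (3,1) (f=6, h=5) → closed; open now [(2,1) g=2 f=6, (3,2) g=2 f=6, (4,0) g=1 f=8, (4,2) g=1 f=6, (5,1) g=1 f=8]
step 2: expand (2,1) (f=6, h=4) → closed; open now [(2,0) g=3 f=8, (3,2) g=2 f=6, (4,0) g=1 f=8, (4,2) g=1 f=6, (5,1) g=1 f=8]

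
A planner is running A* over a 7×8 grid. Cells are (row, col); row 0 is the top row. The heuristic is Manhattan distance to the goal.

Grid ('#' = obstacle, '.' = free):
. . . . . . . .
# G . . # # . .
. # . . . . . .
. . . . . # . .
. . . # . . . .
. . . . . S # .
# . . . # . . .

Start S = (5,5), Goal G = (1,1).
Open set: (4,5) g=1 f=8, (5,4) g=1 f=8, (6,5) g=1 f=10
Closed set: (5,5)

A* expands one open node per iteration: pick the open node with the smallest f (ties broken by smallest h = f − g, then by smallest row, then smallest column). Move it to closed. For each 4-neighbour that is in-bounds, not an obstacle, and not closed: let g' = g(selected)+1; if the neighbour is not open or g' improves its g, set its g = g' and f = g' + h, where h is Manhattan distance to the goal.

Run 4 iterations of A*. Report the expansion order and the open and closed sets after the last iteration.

step 1: expand (4,5) (f=8, h=7) → closed; open now [(4,4) g=2 f=8, (4,6) g=2 f=10, (5,4) g=1 f=8, (6,5) g=1 f=10]
step 2: expand (4,4) (f=8, h=6) → closed; open now [(3,4) g=3 f=8, (4,6) g=2 f=10, (5,4) g=1 f=8, (6,5) g=1 f=10]
step 3: expand (3,4) (f=8, h=5) → closed; open now [(2,4) g=4 f=8, (3,3) g=4 f=8, (4,6) g=2 f=10, (5,4) g=1 f=8, (6,5) g=1 f=10]
step 4: expand (2,4) (f=8, h=4) → closed; open now [(2,3) g=5 f=8, (2,5) g=5 f=10, (3,3) g=4 f=8, (4,6) g=2 f=10, (5,4) g=1 f=8, (6,5) g=1 f=10]

order=[(4,5) → (4,4) → (3,4) → (2,4)]; open=[(2,3) g=5 f=8, (2,5) g=5 f=10, (3,3) g=4 f=8, (4,6) g=2 f=10, (5,4) g=1 f=8, (6,5) g=1 f=10]; closed=[(2,4), (3,4), (4,4), (4,5), (5,5)]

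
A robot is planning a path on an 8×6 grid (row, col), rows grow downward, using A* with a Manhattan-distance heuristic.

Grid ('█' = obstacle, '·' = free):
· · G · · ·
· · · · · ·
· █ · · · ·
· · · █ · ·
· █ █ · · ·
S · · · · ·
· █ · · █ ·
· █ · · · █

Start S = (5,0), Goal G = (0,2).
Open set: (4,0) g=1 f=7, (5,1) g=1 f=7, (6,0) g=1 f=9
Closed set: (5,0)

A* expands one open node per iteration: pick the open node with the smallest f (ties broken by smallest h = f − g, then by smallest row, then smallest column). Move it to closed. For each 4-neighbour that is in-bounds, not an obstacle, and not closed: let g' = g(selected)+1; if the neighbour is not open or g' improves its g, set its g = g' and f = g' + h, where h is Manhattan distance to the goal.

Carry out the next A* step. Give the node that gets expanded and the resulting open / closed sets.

step 1: expand (4,0) (f=7, h=6) → closed; open now [(3,0) g=2 f=7, (5,1) g=1 f=7, (6,0) g=1 f=9]

expanded=(4,0); open=[(3,0) g=2 f=7, (5,1) g=1 f=7, (6,0) g=1 f=9]; closed=[(4,0), (5,0)]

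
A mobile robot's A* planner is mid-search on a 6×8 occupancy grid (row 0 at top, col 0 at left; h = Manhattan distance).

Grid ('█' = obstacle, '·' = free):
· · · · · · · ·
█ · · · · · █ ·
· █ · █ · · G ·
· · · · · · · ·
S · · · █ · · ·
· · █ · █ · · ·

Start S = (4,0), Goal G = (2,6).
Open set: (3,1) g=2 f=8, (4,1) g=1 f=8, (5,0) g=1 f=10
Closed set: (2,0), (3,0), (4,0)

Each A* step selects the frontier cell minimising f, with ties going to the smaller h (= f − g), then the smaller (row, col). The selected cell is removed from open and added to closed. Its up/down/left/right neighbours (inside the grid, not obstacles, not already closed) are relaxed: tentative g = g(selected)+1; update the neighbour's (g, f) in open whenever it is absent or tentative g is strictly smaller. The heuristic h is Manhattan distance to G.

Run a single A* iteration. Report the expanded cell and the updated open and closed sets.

expanded=(3,1); open=[(3,2) g=3 f=8, (4,1) g=1 f=8, (5,0) g=1 f=10]; closed=[(2,0), (3,0), (3,1), (4,0)]

step 1: expand (3,1) (f=8, h=6) → closed; open now [(3,2) g=3 f=8, (4,1) g=1 f=8, (5,0) g=1 f=10]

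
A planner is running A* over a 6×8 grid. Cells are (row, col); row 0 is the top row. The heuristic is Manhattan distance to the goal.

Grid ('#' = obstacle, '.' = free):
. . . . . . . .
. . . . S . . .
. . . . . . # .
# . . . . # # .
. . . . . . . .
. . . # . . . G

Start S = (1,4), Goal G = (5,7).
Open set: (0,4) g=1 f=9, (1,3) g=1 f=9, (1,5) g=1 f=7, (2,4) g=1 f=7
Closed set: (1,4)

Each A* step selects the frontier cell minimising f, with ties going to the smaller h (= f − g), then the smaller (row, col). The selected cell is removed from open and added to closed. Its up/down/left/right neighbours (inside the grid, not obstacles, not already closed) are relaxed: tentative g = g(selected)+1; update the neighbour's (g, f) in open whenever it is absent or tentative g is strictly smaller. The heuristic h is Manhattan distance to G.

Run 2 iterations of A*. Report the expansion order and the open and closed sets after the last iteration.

order=[(1,5) → (1,6)]; open=[(0,4) g=1 f=9, (0,5) g=2 f=9, (0,6) g=3 f=9, (1,3) g=1 f=9, (1,7) g=3 f=7, (2,4) g=1 f=7, (2,5) g=2 f=7]; closed=[(1,4), (1,5), (1,6)]

step 1: expand (1,5) (f=7, h=6) → closed; open now [(0,4) g=1 f=9, (0,5) g=2 f=9, (1,3) g=1 f=9, (1,6) g=2 f=7, (2,4) g=1 f=7, (2,5) g=2 f=7]
step 2: expand (1,6) (f=7, h=5) → closed; open now [(0,4) g=1 f=9, (0,5) g=2 f=9, (0,6) g=3 f=9, (1,3) g=1 f=9, (1,7) g=3 f=7, (2,4) g=1 f=7, (2,5) g=2 f=7]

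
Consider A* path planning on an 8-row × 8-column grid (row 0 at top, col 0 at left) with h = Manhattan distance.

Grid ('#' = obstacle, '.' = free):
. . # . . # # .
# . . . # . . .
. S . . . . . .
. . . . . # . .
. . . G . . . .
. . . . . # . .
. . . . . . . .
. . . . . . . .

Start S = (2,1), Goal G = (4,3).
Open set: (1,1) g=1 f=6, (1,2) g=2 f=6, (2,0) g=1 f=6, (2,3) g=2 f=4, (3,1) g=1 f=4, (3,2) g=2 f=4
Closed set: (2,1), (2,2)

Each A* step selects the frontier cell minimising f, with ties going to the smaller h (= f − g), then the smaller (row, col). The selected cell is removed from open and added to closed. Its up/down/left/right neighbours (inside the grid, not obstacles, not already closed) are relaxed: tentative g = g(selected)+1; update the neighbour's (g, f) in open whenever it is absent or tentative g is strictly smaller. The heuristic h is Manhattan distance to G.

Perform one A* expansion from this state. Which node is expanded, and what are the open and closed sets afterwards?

expanded=(2,3); open=[(1,1) g=1 f=6, (1,2) g=2 f=6, (1,3) g=3 f=6, (2,0) g=1 f=6, (2,4) g=3 f=6, (3,1) g=1 f=4, (3,2) g=2 f=4, (3,3) g=3 f=4]; closed=[(2,1), (2,2), (2,3)]

step 1: expand (2,3) (f=4, h=2) → closed; open now [(1,1) g=1 f=6, (1,2) g=2 f=6, (1,3) g=3 f=6, (2,0) g=1 f=6, (2,4) g=3 f=6, (3,1) g=1 f=4, (3,2) g=2 f=4, (3,3) g=3 f=4]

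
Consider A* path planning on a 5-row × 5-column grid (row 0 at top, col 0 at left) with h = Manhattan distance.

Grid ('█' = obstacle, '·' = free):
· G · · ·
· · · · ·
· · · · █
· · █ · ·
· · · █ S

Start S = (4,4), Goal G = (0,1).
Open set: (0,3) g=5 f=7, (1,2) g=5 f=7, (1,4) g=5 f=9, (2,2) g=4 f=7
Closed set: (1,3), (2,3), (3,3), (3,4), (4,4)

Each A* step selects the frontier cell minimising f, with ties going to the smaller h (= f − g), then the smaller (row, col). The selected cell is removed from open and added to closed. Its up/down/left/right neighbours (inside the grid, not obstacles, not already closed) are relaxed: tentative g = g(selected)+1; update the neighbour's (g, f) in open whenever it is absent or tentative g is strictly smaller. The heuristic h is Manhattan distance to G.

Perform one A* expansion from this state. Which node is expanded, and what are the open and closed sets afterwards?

expanded=(0,3); open=[(0,2) g=6 f=7, (0,4) g=6 f=9, (1,2) g=5 f=7, (1,4) g=5 f=9, (2,2) g=4 f=7]; closed=[(0,3), (1,3), (2,3), (3,3), (3,4), (4,4)]

step 1: expand (0,3) (f=7, h=2) → closed; open now [(0,2) g=6 f=7, (0,4) g=6 f=9, (1,2) g=5 f=7, (1,4) g=5 f=9, (2,2) g=4 f=7]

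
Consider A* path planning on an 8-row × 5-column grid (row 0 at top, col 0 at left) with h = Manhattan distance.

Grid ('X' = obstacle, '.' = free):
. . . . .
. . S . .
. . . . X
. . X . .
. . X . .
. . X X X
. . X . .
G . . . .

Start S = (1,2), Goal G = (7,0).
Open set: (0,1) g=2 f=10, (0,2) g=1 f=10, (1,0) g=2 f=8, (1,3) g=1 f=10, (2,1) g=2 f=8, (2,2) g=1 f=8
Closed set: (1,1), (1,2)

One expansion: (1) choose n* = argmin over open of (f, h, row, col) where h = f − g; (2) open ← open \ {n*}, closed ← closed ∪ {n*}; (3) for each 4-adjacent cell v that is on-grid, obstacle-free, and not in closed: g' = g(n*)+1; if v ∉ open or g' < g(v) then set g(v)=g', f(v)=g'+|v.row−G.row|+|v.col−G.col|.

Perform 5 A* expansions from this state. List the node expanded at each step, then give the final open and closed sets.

step 1: expand (1,0) (f=8, h=6) → closed; open now [(0,0) g=3 f=10, (0,1) g=2 f=10, (0,2) g=1 f=10, (1,3) g=1 f=10, (2,0) g=3 f=8, (2,1) g=2 f=8, (2,2) g=1 f=8]
step 2: expand (2,0) (f=8, h=5) → closed; open now [(0,0) g=3 f=10, (0,1) g=2 f=10, (0,2) g=1 f=10, (1,3) g=1 f=10, (2,1) g=2 f=8, (2,2) g=1 f=8, (3,0) g=4 f=8]
step 3: expand (3,0) (f=8, h=4) → closed; open now [(0,0) g=3 f=10, (0,1) g=2 f=10, (0,2) g=1 f=10, (1,3) g=1 f=10, (2,1) g=2 f=8, (2,2) g=1 f=8, (3,1) g=5 f=10, (4,0) g=5 f=8]
step 4: expand (4,0) (f=8, h=3) → closed; open now [(0,0) g=3 f=10, (0,1) g=2 f=10, (0,2) g=1 f=10, (1,3) g=1 f=10, (2,1) g=2 f=8, (2,2) g=1 f=8, (3,1) g=5 f=10, (4,1) g=6 f=10, (5,0) g=6 f=8]
step 5: expand (5,0) (f=8, h=2) → closed; open now [(0,0) g=3 f=10, (0,1) g=2 f=10, (0,2) g=1 f=10, (1,3) g=1 f=10, (2,1) g=2 f=8, (2,2) g=1 f=8, (3,1) g=5 f=10, (4,1) g=6 f=10, (5,1) g=7 f=10, (6,0) g=7 f=8]

order=[(1,0) → (2,0) → (3,0) → (4,0) → (5,0)]; open=[(0,0) g=3 f=10, (0,1) g=2 f=10, (0,2) g=1 f=10, (1,3) g=1 f=10, (2,1) g=2 f=8, (2,2) g=1 f=8, (3,1) g=5 f=10, (4,1) g=6 f=10, (5,1) g=7 f=10, (6,0) g=7 f=8]; closed=[(1,0), (1,1), (1,2), (2,0), (3,0), (4,0), (5,0)]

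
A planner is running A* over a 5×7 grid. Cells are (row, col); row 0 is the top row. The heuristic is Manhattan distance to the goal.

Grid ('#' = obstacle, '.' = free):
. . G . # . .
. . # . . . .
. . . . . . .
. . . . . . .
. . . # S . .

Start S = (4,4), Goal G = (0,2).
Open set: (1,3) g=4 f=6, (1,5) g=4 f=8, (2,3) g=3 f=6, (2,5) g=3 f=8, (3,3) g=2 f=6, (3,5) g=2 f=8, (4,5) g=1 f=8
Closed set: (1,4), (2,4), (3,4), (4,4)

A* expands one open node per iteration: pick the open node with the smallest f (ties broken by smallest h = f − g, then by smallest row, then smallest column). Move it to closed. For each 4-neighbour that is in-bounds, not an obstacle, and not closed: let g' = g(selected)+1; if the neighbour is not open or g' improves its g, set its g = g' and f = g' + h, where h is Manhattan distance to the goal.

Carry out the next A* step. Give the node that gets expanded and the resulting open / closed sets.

step 1: expand (1,3) (f=6, h=2) → closed; open now [(0,3) g=5 f=6, (1,5) g=4 f=8, (2,3) g=3 f=6, (2,5) g=3 f=8, (3,3) g=2 f=6, (3,5) g=2 f=8, (4,5) g=1 f=8]

expanded=(1,3); open=[(0,3) g=5 f=6, (1,5) g=4 f=8, (2,3) g=3 f=6, (2,5) g=3 f=8, (3,3) g=2 f=6, (3,5) g=2 f=8, (4,5) g=1 f=8]; closed=[(1,3), (1,4), (2,4), (3,4), (4,4)]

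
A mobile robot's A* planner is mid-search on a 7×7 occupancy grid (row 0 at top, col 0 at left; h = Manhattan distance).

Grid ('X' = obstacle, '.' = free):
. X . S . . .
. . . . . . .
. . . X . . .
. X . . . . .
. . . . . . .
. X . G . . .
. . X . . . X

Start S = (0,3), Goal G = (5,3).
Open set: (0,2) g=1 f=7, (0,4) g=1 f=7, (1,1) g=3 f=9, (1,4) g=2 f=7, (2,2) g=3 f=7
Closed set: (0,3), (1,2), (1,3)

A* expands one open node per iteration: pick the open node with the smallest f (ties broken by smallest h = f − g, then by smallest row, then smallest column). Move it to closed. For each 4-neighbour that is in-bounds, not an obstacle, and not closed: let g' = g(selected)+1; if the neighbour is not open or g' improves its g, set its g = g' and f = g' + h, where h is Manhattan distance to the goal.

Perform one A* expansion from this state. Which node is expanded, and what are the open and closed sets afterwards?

step 1: expand (2,2) (f=7, h=4) → closed; open now [(0,2) g=1 f=7, (0,4) g=1 f=7, (1,1) g=3 f=9, (1,4) g=2 f=7, (2,1) g=4 f=9, (3,2) g=4 f=7]

expanded=(2,2); open=[(0,2) g=1 f=7, (0,4) g=1 f=7, (1,1) g=3 f=9, (1,4) g=2 f=7, (2,1) g=4 f=9, (3,2) g=4 f=7]; closed=[(0,3), (1,2), (1,3), (2,2)]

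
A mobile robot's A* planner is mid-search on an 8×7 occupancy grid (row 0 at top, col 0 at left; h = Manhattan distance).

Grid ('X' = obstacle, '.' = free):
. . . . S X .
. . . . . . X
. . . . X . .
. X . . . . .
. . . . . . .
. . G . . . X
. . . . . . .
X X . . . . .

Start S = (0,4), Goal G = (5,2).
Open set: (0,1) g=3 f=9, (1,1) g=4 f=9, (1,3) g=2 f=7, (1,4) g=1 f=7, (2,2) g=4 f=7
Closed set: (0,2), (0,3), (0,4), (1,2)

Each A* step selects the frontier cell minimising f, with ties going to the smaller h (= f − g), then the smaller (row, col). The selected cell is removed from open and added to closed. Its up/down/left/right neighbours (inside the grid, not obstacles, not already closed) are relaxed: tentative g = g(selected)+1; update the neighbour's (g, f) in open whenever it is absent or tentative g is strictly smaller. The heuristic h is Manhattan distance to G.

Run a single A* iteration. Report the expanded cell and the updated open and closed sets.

expanded=(2,2); open=[(0,1) g=3 f=9, (1,1) g=4 f=9, (1,3) g=2 f=7, (1,4) g=1 f=7, (2,1) g=5 f=9, (2,3) g=5 f=9, (3,2) g=5 f=7]; closed=[(0,2), (0,3), (0,4), (1,2), (2,2)]

step 1: expand (2,2) (f=7, h=3) → closed; open now [(0,1) g=3 f=9, (1,1) g=4 f=9, (1,3) g=2 f=7, (1,4) g=1 f=7, (2,1) g=5 f=9, (2,3) g=5 f=9, (3,2) g=5 f=7]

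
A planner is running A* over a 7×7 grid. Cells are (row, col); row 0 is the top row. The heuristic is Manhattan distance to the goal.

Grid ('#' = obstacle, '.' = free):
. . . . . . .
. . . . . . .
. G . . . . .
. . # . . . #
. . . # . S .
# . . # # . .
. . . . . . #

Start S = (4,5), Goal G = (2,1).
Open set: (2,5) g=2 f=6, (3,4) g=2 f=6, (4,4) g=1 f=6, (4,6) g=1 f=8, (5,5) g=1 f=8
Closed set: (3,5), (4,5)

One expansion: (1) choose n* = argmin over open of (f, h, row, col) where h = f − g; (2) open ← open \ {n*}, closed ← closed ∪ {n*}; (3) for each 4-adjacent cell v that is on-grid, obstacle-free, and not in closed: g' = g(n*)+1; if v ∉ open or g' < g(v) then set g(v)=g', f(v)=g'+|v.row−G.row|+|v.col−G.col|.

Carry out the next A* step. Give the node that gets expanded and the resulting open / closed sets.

step 1: expand (2,5) (f=6, h=4) → closed; open now [(1,5) g=3 f=8, (2,4) g=3 f=6, (2,6) g=3 f=8, (3,4) g=2 f=6, (4,4) g=1 f=6, (4,6) g=1 f=8, (5,5) g=1 f=8]

expanded=(2,5); open=[(1,5) g=3 f=8, (2,4) g=3 f=6, (2,6) g=3 f=8, (3,4) g=2 f=6, (4,4) g=1 f=6, (4,6) g=1 f=8, (5,5) g=1 f=8]; closed=[(2,5), (3,5), (4,5)]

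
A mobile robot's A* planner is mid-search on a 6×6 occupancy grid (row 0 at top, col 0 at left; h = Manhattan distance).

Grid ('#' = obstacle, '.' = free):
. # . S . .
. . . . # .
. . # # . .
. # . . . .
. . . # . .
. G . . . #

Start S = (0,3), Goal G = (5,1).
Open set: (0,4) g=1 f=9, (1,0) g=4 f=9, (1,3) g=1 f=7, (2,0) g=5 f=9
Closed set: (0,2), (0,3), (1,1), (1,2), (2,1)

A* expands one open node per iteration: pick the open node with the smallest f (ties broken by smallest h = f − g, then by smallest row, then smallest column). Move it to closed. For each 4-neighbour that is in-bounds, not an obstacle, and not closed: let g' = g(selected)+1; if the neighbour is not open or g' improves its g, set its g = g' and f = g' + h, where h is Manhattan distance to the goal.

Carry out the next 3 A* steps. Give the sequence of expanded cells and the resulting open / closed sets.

order=[(1,3) → (2,0) → (3,0)]; open=[(0,4) g=1 f=9, (1,0) g=4 f=9, (4,0) g=7 f=9]; closed=[(0,2), (0,3), (1,1), (1,2), (1,3), (2,0), (2,1), (3,0)]

step 1: expand (1,3) (f=7, h=6) → closed; open now [(0,4) g=1 f=9, (1,0) g=4 f=9, (2,0) g=5 f=9]
step 2: expand (2,0) (f=9, h=4) → closed; open now [(0,4) g=1 f=9, (1,0) g=4 f=9, (3,0) g=6 f=9]
step 3: expand (3,0) (f=9, h=3) → closed; open now [(0,4) g=1 f=9, (1,0) g=4 f=9, (4,0) g=7 f=9]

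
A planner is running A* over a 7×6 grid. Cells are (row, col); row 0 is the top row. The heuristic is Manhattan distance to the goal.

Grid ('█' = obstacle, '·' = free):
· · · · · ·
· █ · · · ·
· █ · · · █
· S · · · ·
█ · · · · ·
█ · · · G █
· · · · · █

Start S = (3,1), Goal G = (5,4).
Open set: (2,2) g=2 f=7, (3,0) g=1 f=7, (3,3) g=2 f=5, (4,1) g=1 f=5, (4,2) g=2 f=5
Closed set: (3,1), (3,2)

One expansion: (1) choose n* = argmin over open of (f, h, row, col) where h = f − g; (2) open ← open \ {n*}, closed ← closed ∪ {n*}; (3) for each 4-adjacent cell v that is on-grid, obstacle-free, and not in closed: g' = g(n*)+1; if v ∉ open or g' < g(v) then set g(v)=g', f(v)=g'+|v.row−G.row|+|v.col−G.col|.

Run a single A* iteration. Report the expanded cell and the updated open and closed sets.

step 1: expand (3,3) (f=5, h=3) → closed; open now [(2,2) g=2 f=7, (2,3) g=3 f=7, (3,0) g=1 f=7, (3,4) g=3 f=5, (4,1) g=1 f=5, (4,2) g=2 f=5, (4,3) g=3 f=5]

expanded=(3,3); open=[(2,2) g=2 f=7, (2,3) g=3 f=7, (3,0) g=1 f=7, (3,4) g=3 f=5, (4,1) g=1 f=5, (4,2) g=2 f=5, (4,3) g=3 f=5]; closed=[(3,1), (3,2), (3,3)]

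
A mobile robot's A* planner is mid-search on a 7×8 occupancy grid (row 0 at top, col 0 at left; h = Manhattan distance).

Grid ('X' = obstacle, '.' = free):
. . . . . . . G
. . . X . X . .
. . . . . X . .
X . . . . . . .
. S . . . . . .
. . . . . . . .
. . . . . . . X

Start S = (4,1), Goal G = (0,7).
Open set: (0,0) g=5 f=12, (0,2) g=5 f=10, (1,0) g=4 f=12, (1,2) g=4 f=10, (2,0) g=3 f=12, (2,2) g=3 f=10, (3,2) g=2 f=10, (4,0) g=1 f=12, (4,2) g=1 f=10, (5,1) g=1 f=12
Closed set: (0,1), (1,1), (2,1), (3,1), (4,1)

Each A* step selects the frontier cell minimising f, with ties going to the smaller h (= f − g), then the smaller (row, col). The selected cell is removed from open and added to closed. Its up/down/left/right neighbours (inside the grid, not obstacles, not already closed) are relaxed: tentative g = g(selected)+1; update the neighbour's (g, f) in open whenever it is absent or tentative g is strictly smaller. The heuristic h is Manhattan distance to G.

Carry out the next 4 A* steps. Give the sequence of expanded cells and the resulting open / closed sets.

step 1: expand (0,2) (f=10, h=5) → closed; open now [(0,0) g=5 f=12, (0,3) g=6 f=10, (1,0) g=4 f=12, (1,2) g=4 f=10, (2,0) g=3 f=12, (2,2) g=3 f=10, (3,2) g=2 f=10, (4,0) g=1 f=12, (4,2) g=1 f=10, (5,1) g=1 f=12]
step 2: expand (0,3) (f=10, h=4) → closed; open now [(0,0) g=5 f=12, (0,4) g=7 f=10, (1,0) g=4 f=12, (1,2) g=4 f=10, (2,0) g=3 f=12, (2,2) g=3 f=10, (3,2) g=2 f=10, (4,0) g=1 f=12, (4,2) g=1 f=10, (5,1) g=1 f=12]
step 3: expand (0,4) (f=10, h=3) → closed; open now [(0,0) g=5 f=12, (0,5) g=8 f=10, (1,0) g=4 f=12, (1,2) g=4 f=10, (1,4) g=8 f=12, (2,0) g=3 f=12, (2,2) g=3 f=10, (3,2) g=2 f=10, (4,0) g=1 f=12, (4,2) g=1 f=10, (5,1) g=1 f=12]
step 4: expand (0,5) (f=10, h=2) → closed; open now [(0,0) g=5 f=12, (0,6) g=9 f=10, (1,0) g=4 f=12, (1,2) g=4 f=10, (1,4) g=8 f=12, (2,0) g=3 f=12, (2,2) g=3 f=10, (3,2) g=2 f=10, (4,0) g=1 f=12, (4,2) g=1 f=10, (5,1) g=1 f=12]

order=[(0,2) → (0,3) → (0,4) → (0,5)]; open=[(0,0) g=5 f=12, (0,6) g=9 f=10, (1,0) g=4 f=12, (1,2) g=4 f=10, (1,4) g=8 f=12, (2,0) g=3 f=12, (2,2) g=3 f=10, (3,2) g=2 f=10, (4,0) g=1 f=12, (4,2) g=1 f=10, (5,1) g=1 f=12]; closed=[(0,1), (0,2), (0,3), (0,4), (0,5), (1,1), (2,1), (3,1), (4,1)]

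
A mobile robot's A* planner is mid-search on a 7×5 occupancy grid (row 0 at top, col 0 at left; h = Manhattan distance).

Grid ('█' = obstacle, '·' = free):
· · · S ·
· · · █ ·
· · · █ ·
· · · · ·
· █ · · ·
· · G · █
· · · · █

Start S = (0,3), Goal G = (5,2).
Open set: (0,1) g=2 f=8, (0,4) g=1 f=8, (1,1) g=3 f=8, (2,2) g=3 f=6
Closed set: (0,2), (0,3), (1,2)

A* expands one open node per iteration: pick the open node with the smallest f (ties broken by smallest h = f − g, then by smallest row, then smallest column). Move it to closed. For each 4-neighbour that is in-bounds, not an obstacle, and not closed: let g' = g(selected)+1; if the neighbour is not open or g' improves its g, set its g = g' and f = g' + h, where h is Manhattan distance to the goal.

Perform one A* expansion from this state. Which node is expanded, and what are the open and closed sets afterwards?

expanded=(2,2); open=[(0,1) g=2 f=8, (0,4) g=1 f=8, (1,1) g=3 f=8, (2,1) g=4 f=8, (3,2) g=4 f=6]; closed=[(0,2), (0,3), (1,2), (2,2)]

step 1: expand (2,2) (f=6, h=3) → closed; open now [(0,1) g=2 f=8, (0,4) g=1 f=8, (1,1) g=3 f=8, (2,1) g=4 f=8, (3,2) g=4 f=6]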